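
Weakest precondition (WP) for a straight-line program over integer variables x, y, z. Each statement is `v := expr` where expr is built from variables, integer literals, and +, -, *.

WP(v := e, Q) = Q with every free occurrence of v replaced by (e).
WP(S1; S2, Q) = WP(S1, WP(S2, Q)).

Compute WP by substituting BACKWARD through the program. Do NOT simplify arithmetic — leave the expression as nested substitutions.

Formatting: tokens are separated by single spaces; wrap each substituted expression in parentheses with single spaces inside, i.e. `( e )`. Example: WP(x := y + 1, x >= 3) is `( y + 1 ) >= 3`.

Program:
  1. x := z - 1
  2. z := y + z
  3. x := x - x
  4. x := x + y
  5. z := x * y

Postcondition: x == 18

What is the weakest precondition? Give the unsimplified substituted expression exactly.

Answer: ( ( ( z - 1 ) - ( z - 1 ) ) + y ) == 18

Derivation:
post: x == 18
stmt 5: z := x * y  -- replace 0 occurrence(s) of z with (x * y)
  => x == 18
stmt 4: x := x + y  -- replace 1 occurrence(s) of x with (x + y)
  => ( x + y ) == 18
stmt 3: x := x - x  -- replace 1 occurrence(s) of x with (x - x)
  => ( ( x - x ) + y ) == 18
stmt 2: z := y + z  -- replace 0 occurrence(s) of z with (y + z)
  => ( ( x - x ) + y ) == 18
stmt 1: x := z - 1  -- replace 2 occurrence(s) of x with (z - 1)
  => ( ( ( z - 1 ) - ( z - 1 ) ) + y ) == 18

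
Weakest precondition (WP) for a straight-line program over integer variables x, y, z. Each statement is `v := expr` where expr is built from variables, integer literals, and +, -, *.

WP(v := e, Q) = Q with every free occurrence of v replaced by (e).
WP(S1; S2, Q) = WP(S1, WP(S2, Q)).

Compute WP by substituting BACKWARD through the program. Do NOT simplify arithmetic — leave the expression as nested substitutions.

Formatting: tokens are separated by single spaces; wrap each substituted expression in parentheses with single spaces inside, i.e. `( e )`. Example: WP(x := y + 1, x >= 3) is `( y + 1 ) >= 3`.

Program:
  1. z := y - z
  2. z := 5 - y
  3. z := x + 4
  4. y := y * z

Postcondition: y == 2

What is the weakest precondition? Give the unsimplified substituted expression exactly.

post: y == 2
stmt 4: y := y * z  -- replace 1 occurrence(s) of y with (y * z)
  => ( y * z ) == 2
stmt 3: z := x + 4  -- replace 1 occurrence(s) of z with (x + 4)
  => ( y * ( x + 4 ) ) == 2
stmt 2: z := 5 - y  -- replace 0 occurrence(s) of z with (5 - y)
  => ( y * ( x + 4 ) ) == 2
stmt 1: z := y - z  -- replace 0 occurrence(s) of z with (y - z)
  => ( y * ( x + 4 ) ) == 2

Answer: ( y * ( x + 4 ) ) == 2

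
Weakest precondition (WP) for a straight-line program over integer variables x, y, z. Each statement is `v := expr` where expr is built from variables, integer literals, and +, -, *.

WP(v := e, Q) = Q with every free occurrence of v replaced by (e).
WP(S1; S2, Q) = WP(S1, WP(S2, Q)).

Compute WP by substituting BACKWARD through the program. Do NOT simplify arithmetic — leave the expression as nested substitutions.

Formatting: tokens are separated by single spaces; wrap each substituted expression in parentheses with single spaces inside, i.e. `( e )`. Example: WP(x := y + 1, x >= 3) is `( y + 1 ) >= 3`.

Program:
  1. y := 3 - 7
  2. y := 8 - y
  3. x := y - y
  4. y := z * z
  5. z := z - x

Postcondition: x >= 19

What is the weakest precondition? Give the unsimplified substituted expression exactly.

post: x >= 19
stmt 5: z := z - x  -- replace 0 occurrence(s) of z with (z - x)
  => x >= 19
stmt 4: y := z * z  -- replace 0 occurrence(s) of y with (z * z)
  => x >= 19
stmt 3: x := y - y  -- replace 1 occurrence(s) of x with (y - y)
  => ( y - y ) >= 19
stmt 2: y := 8 - y  -- replace 2 occurrence(s) of y with (8 - y)
  => ( ( 8 - y ) - ( 8 - y ) ) >= 19
stmt 1: y := 3 - 7  -- replace 2 occurrence(s) of y with (3 - 7)
  => ( ( 8 - ( 3 - 7 ) ) - ( 8 - ( 3 - 7 ) ) ) >= 19

Answer: ( ( 8 - ( 3 - 7 ) ) - ( 8 - ( 3 - 7 ) ) ) >= 19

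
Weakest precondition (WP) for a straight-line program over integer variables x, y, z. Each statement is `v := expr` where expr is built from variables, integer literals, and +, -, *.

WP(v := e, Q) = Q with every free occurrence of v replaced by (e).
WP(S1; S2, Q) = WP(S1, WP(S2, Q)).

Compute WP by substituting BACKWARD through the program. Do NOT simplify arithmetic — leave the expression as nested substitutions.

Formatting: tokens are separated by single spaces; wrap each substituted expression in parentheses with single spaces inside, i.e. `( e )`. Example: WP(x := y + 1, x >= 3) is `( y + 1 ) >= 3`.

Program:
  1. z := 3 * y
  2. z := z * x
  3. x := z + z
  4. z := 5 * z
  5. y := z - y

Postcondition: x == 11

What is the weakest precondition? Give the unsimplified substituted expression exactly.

Answer: ( ( ( 3 * y ) * x ) + ( ( 3 * y ) * x ) ) == 11

Derivation:
post: x == 11
stmt 5: y := z - y  -- replace 0 occurrence(s) of y with (z - y)
  => x == 11
stmt 4: z := 5 * z  -- replace 0 occurrence(s) of z with (5 * z)
  => x == 11
stmt 3: x := z + z  -- replace 1 occurrence(s) of x with (z + z)
  => ( z + z ) == 11
stmt 2: z := z * x  -- replace 2 occurrence(s) of z with (z * x)
  => ( ( z * x ) + ( z * x ) ) == 11
stmt 1: z := 3 * y  -- replace 2 occurrence(s) of z with (3 * y)
  => ( ( ( 3 * y ) * x ) + ( ( 3 * y ) * x ) ) == 11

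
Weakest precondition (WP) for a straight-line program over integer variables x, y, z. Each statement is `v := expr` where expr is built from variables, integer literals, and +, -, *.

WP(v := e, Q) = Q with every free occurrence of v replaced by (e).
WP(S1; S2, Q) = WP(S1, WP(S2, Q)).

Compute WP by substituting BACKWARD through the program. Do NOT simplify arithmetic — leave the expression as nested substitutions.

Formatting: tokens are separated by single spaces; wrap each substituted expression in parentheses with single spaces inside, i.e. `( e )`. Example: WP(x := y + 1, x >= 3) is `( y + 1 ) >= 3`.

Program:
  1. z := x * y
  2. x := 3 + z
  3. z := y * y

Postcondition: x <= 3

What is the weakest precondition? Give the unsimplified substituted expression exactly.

Answer: ( 3 + ( x * y ) ) <= 3

Derivation:
post: x <= 3
stmt 3: z := y * y  -- replace 0 occurrence(s) of z with (y * y)
  => x <= 3
stmt 2: x := 3 + z  -- replace 1 occurrence(s) of x with (3 + z)
  => ( 3 + z ) <= 3
stmt 1: z := x * y  -- replace 1 occurrence(s) of z with (x * y)
  => ( 3 + ( x * y ) ) <= 3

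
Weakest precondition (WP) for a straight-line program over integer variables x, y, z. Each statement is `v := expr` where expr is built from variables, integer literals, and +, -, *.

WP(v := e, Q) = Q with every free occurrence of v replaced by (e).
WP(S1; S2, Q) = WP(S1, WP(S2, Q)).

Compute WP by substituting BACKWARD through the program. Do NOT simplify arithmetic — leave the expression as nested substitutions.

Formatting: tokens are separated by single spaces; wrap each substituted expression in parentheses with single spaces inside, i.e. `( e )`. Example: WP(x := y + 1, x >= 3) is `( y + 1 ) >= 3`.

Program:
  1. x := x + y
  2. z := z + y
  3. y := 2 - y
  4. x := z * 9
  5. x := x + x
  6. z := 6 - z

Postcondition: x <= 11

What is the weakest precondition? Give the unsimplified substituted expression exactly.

post: x <= 11
stmt 6: z := 6 - z  -- replace 0 occurrence(s) of z with (6 - z)
  => x <= 11
stmt 5: x := x + x  -- replace 1 occurrence(s) of x with (x + x)
  => ( x + x ) <= 11
stmt 4: x := z * 9  -- replace 2 occurrence(s) of x with (z * 9)
  => ( ( z * 9 ) + ( z * 9 ) ) <= 11
stmt 3: y := 2 - y  -- replace 0 occurrence(s) of y with (2 - y)
  => ( ( z * 9 ) + ( z * 9 ) ) <= 11
stmt 2: z := z + y  -- replace 2 occurrence(s) of z with (z + y)
  => ( ( ( z + y ) * 9 ) + ( ( z + y ) * 9 ) ) <= 11
stmt 1: x := x + y  -- replace 0 occurrence(s) of x with (x + y)
  => ( ( ( z + y ) * 9 ) + ( ( z + y ) * 9 ) ) <= 11

Answer: ( ( ( z + y ) * 9 ) + ( ( z + y ) * 9 ) ) <= 11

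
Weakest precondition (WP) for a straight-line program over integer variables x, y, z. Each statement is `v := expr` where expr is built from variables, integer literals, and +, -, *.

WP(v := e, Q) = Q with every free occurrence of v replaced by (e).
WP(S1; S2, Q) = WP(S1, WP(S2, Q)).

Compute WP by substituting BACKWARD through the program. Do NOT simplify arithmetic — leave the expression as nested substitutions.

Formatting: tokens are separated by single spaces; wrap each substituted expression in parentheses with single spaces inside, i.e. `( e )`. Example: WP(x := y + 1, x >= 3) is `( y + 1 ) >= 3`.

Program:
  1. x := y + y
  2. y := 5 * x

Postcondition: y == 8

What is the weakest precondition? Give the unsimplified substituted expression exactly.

Answer: ( 5 * ( y + y ) ) == 8

Derivation:
post: y == 8
stmt 2: y := 5 * x  -- replace 1 occurrence(s) of y with (5 * x)
  => ( 5 * x ) == 8
stmt 1: x := y + y  -- replace 1 occurrence(s) of x with (y + y)
  => ( 5 * ( y + y ) ) == 8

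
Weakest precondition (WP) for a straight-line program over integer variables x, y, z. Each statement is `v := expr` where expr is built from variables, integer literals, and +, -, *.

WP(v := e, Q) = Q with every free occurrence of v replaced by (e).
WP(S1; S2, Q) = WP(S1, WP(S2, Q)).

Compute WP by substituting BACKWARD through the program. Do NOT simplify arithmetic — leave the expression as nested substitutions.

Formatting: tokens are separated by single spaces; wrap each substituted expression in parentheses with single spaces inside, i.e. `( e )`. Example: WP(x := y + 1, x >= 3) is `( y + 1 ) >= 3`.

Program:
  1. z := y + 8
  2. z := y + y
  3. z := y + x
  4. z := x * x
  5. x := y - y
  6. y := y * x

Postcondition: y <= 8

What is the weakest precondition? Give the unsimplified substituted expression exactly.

Answer: ( y * ( y - y ) ) <= 8

Derivation:
post: y <= 8
stmt 6: y := y * x  -- replace 1 occurrence(s) of y with (y * x)
  => ( y * x ) <= 8
stmt 5: x := y - y  -- replace 1 occurrence(s) of x with (y - y)
  => ( y * ( y - y ) ) <= 8
stmt 4: z := x * x  -- replace 0 occurrence(s) of z with (x * x)
  => ( y * ( y - y ) ) <= 8
stmt 3: z := y + x  -- replace 0 occurrence(s) of z with (y + x)
  => ( y * ( y - y ) ) <= 8
stmt 2: z := y + y  -- replace 0 occurrence(s) of z with (y + y)
  => ( y * ( y - y ) ) <= 8
stmt 1: z := y + 8  -- replace 0 occurrence(s) of z with (y + 8)
  => ( y * ( y - y ) ) <= 8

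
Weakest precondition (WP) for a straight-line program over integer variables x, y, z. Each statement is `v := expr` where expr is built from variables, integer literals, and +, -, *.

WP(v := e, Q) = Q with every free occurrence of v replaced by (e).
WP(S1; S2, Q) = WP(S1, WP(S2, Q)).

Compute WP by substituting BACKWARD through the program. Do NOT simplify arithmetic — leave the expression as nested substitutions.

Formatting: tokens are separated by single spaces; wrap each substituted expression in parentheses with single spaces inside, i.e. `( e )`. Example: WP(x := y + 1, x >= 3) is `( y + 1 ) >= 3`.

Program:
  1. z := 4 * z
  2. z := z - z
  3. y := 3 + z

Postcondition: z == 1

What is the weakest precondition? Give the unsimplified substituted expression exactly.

Answer: ( ( 4 * z ) - ( 4 * z ) ) == 1

Derivation:
post: z == 1
stmt 3: y := 3 + z  -- replace 0 occurrence(s) of y with (3 + z)
  => z == 1
stmt 2: z := z - z  -- replace 1 occurrence(s) of z with (z - z)
  => ( z - z ) == 1
stmt 1: z := 4 * z  -- replace 2 occurrence(s) of z with (4 * z)
  => ( ( 4 * z ) - ( 4 * z ) ) == 1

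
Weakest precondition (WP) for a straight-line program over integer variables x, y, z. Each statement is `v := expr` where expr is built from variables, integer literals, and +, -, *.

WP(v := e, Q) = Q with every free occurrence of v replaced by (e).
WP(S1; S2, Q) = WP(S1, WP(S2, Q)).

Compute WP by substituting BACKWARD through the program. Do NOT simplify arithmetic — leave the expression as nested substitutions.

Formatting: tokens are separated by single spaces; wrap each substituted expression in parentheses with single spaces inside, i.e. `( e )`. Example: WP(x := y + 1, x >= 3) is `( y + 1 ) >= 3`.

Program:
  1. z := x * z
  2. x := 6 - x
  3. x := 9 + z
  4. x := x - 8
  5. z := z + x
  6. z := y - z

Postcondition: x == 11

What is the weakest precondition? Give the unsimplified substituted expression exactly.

Answer: ( ( 9 + ( x * z ) ) - 8 ) == 11

Derivation:
post: x == 11
stmt 6: z := y - z  -- replace 0 occurrence(s) of z with (y - z)
  => x == 11
stmt 5: z := z + x  -- replace 0 occurrence(s) of z with (z + x)
  => x == 11
stmt 4: x := x - 8  -- replace 1 occurrence(s) of x with (x - 8)
  => ( x - 8 ) == 11
stmt 3: x := 9 + z  -- replace 1 occurrence(s) of x with (9 + z)
  => ( ( 9 + z ) - 8 ) == 11
stmt 2: x := 6 - x  -- replace 0 occurrence(s) of x with (6 - x)
  => ( ( 9 + z ) - 8 ) == 11
stmt 1: z := x * z  -- replace 1 occurrence(s) of z with (x * z)
  => ( ( 9 + ( x * z ) ) - 8 ) == 11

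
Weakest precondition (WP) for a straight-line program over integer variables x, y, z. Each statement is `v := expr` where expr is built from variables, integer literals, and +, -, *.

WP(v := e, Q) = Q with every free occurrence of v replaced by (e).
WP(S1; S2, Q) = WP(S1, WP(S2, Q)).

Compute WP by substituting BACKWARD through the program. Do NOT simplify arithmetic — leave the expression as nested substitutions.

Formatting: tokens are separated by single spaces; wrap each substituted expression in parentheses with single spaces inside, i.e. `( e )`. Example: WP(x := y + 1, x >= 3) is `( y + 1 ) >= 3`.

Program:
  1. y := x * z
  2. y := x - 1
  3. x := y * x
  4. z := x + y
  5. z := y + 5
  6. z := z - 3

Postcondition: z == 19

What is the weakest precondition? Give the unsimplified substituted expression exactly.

post: z == 19
stmt 6: z := z - 3  -- replace 1 occurrence(s) of z with (z - 3)
  => ( z - 3 ) == 19
stmt 5: z := y + 5  -- replace 1 occurrence(s) of z with (y + 5)
  => ( ( y + 5 ) - 3 ) == 19
stmt 4: z := x + y  -- replace 0 occurrence(s) of z with (x + y)
  => ( ( y + 5 ) - 3 ) == 19
stmt 3: x := y * x  -- replace 0 occurrence(s) of x with (y * x)
  => ( ( y + 5 ) - 3 ) == 19
stmt 2: y := x - 1  -- replace 1 occurrence(s) of y with (x - 1)
  => ( ( ( x - 1 ) + 5 ) - 3 ) == 19
stmt 1: y := x * z  -- replace 0 occurrence(s) of y with (x * z)
  => ( ( ( x - 1 ) + 5 ) - 3 ) == 19

Answer: ( ( ( x - 1 ) + 5 ) - 3 ) == 19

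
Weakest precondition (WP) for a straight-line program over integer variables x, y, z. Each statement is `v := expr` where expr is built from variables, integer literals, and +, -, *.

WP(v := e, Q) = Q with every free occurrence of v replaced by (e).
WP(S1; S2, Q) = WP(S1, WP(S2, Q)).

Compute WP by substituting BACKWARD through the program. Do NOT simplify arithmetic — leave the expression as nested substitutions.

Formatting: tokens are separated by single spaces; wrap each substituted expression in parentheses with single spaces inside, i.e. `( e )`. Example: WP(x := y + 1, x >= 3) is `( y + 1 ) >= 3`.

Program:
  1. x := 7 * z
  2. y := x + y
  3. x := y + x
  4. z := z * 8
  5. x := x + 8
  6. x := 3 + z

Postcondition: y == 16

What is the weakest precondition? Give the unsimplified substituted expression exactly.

post: y == 16
stmt 6: x := 3 + z  -- replace 0 occurrence(s) of x with (3 + z)
  => y == 16
stmt 5: x := x + 8  -- replace 0 occurrence(s) of x with (x + 8)
  => y == 16
stmt 4: z := z * 8  -- replace 0 occurrence(s) of z with (z * 8)
  => y == 16
stmt 3: x := y + x  -- replace 0 occurrence(s) of x with (y + x)
  => y == 16
stmt 2: y := x + y  -- replace 1 occurrence(s) of y with (x + y)
  => ( x + y ) == 16
stmt 1: x := 7 * z  -- replace 1 occurrence(s) of x with (7 * z)
  => ( ( 7 * z ) + y ) == 16

Answer: ( ( 7 * z ) + y ) == 16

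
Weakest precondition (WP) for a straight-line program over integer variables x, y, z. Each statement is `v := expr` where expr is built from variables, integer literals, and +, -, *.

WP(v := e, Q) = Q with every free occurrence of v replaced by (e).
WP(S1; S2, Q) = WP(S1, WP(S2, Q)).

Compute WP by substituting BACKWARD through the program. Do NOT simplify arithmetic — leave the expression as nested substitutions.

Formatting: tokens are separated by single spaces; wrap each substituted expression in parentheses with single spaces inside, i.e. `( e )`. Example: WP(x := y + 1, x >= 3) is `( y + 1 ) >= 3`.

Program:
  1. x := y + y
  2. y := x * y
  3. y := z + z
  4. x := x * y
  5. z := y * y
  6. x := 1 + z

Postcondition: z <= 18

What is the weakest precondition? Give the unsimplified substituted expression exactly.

post: z <= 18
stmt 6: x := 1 + z  -- replace 0 occurrence(s) of x with (1 + z)
  => z <= 18
stmt 5: z := y * y  -- replace 1 occurrence(s) of z with (y * y)
  => ( y * y ) <= 18
stmt 4: x := x * y  -- replace 0 occurrence(s) of x with (x * y)
  => ( y * y ) <= 18
stmt 3: y := z + z  -- replace 2 occurrence(s) of y with (z + z)
  => ( ( z + z ) * ( z + z ) ) <= 18
stmt 2: y := x * y  -- replace 0 occurrence(s) of y with (x * y)
  => ( ( z + z ) * ( z + z ) ) <= 18
stmt 1: x := y + y  -- replace 0 occurrence(s) of x with (y + y)
  => ( ( z + z ) * ( z + z ) ) <= 18

Answer: ( ( z + z ) * ( z + z ) ) <= 18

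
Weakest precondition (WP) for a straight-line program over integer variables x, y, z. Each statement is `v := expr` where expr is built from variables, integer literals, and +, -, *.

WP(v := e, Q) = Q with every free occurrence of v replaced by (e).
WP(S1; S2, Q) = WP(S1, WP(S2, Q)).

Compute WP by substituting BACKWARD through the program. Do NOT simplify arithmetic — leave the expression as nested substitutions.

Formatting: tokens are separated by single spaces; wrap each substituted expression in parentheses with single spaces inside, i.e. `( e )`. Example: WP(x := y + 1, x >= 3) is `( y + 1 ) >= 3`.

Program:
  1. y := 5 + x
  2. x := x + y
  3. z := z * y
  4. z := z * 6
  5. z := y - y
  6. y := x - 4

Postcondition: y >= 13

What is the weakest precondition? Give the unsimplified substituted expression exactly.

Answer: ( ( x + ( 5 + x ) ) - 4 ) >= 13

Derivation:
post: y >= 13
stmt 6: y := x - 4  -- replace 1 occurrence(s) of y with (x - 4)
  => ( x - 4 ) >= 13
stmt 5: z := y - y  -- replace 0 occurrence(s) of z with (y - y)
  => ( x - 4 ) >= 13
stmt 4: z := z * 6  -- replace 0 occurrence(s) of z with (z * 6)
  => ( x - 4 ) >= 13
stmt 3: z := z * y  -- replace 0 occurrence(s) of z with (z * y)
  => ( x - 4 ) >= 13
stmt 2: x := x + y  -- replace 1 occurrence(s) of x with (x + y)
  => ( ( x + y ) - 4 ) >= 13
stmt 1: y := 5 + x  -- replace 1 occurrence(s) of y with (5 + x)
  => ( ( x + ( 5 + x ) ) - 4 ) >= 13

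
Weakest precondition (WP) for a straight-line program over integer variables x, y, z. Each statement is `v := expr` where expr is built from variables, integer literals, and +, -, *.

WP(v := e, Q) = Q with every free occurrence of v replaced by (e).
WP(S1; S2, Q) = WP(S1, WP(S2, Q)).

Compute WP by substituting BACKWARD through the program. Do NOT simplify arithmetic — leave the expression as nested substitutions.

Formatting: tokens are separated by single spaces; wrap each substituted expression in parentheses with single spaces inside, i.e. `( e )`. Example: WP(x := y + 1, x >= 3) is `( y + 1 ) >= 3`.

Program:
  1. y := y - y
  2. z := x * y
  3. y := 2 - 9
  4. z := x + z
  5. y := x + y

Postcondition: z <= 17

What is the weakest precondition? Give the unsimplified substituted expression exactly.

Answer: ( x + ( x * ( y - y ) ) ) <= 17

Derivation:
post: z <= 17
stmt 5: y := x + y  -- replace 0 occurrence(s) of y with (x + y)
  => z <= 17
stmt 4: z := x + z  -- replace 1 occurrence(s) of z with (x + z)
  => ( x + z ) <= 17
stmt 3: y := 2 - 9  -- replace 0 occurrence(s) of y with (2 - 9)
  => ( x + z ) <= 17
stmt 2: z := x * y  -- replace 1 occurrence(s) of z with (x * y)
  => ( x + ( x * y ) ) <= 17
stmt 1: y := y - y  -- replace 1 occurrence(s) of y with (y - y)
  => ( x + ( x * ( y - y ) ) ) <= 17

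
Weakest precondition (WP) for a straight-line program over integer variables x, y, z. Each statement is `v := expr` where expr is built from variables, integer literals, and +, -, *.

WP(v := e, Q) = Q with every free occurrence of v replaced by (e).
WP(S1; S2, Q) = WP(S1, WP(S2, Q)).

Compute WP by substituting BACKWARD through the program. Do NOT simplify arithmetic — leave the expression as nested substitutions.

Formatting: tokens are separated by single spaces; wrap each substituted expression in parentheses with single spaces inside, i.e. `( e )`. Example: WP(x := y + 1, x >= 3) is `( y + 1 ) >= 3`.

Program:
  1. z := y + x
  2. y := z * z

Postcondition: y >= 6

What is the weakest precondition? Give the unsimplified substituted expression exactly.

Answer: ( ( y + x ) * ( y + x ) ) >= 6

Derivation:
post: y >= 6
stmt 2: y := z * z  -- replace 1 occurrence(s) of y with (z * z)
  => ( z * z ) >= 6
stmt 1: z := y + x  -- replace 2 occurrence(s) of z with (y + x)
  => ( ( y + x ) * ( y + x ) ) >= 6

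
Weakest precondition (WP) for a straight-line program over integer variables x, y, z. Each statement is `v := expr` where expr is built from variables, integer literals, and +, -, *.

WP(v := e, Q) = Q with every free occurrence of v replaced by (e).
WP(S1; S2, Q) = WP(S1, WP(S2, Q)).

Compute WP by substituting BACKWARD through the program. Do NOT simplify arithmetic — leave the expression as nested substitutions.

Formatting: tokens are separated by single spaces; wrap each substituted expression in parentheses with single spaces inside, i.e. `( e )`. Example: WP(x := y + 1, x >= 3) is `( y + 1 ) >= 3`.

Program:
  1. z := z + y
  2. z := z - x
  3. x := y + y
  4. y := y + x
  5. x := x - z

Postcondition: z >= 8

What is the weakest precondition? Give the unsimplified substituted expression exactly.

Answer: ( ( z + y ) - x ) >= 8

Derivation:
post: z >= 8
stmt 5: x := x - z  -- replace 0 occurrence(s) of x with (x - z)
  => z >= 8
stmt 4: y := y + x  -- replace 0 occurrence(s) of y with (y + x)
  => z >= 8
stmt 3: x := y + y  -- replace 0 occurrence(s) of x with (y + y)
  => z >= 8
stmt 2: z := z - x  -- replace 1 occurrence(s) of z with (z - x)
  => ( z - x ) >= 8
stmt 1: z := z + y  -- replace 1 occurrence(s) of z with (z + y)
  => ( ( z + y ) - x ) >= 8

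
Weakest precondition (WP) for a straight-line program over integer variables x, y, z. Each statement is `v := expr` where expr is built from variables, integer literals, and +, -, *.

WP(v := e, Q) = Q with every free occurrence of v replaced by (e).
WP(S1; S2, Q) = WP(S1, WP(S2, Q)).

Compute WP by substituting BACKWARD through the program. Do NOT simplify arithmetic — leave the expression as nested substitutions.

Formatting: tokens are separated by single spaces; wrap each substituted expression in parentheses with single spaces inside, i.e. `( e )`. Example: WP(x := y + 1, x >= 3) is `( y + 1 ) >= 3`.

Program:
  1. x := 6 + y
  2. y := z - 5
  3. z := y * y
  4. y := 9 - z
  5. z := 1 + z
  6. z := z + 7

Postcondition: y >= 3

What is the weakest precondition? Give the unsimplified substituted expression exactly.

Answer: ( 9 - ( ( z - 5 ) * ( z - 5 ) ) ) >= 3

Derivation:
post: y >= 3
stmt 6: z := z + 7  -- replace 0 occurrence(s) of z with (z + 7)
  => y >= 3
stmt 5: z := 1 + z  -- replace 0 occurrence(s) of z with (1 + z)
  => y >= 3
stmt 4: y := 9 - z  -- replace 1 occurrence(s) of y with (9 - z)
  => ( 9 - z ) >= 3
stmt 3: z := y * y  -- replace 1 occurrence(s) of z with (y * y)
  => ( 9 - ( y * y ) ) >= 3
stmt 2: y := z - 5  -- replace 2 occurrence(s) of y with (z - 5)
  => ( 9 - ( ( z - 5 ) * ( z - 5 ) ) ) >= 3
stmt 1: x := 6 + y  -- replace 0 occurrence(s) of x with (6 + y)
  => ( 9 - ( ( z - 5 ) * ( z - 5 ) ) ) >= 3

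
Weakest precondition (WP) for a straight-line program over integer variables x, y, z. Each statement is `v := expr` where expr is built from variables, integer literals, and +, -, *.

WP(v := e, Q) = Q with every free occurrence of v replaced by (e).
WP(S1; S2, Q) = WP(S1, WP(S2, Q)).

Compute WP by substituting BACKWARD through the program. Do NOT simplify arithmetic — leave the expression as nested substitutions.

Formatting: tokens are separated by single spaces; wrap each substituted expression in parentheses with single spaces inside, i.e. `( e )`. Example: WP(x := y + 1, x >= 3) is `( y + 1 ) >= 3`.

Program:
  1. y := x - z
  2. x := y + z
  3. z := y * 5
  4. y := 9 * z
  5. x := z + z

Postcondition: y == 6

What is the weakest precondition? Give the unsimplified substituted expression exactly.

Answer: ( 9 * ( ( x - z ) * 5 ) ) == 6

Derivation:
post: y == 6
stmt 5: x := z + z  -- replace 0 occurrence(s) of x with (z + z)
  => y == 6
stmt 4: y := 9 * z  -- replace 1 occurrence(s) of y with (9 * z)
  => ( 9 * z ) == 6
stmt 3: z := y * 5  -- replace 1 occurrence(s) of z with (y * 5)
  => ( 9 * ( y * 5 ) ) == 6
stmt 2: x := y + z  -- replace 0 occurrence(s) of x with (y + z)
  => ( 9 * ( y * 5 ) ) == 6
stmt 1: y := x - z  -- replace 1 occurrence(s) of y with (x - z)
  => ( 9 * ( ( x - z ) * 5 ) ) == 6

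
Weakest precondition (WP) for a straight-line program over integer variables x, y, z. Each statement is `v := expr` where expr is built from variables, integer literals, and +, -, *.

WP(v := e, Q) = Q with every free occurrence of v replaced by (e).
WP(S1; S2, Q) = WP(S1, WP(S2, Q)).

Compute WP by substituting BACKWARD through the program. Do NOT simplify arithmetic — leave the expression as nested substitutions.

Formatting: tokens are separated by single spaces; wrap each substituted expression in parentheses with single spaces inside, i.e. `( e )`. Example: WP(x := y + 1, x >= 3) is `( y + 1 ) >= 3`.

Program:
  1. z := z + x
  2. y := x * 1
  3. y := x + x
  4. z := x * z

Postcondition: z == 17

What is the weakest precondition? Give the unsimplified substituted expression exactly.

post: z == 17
stmt 4: z := x * z  -- replace 1 occurrence(s) of z with (x * z)
  => ( x * z ) == 17
stmt 3: y := x + x  -- replace 0 occurrence(s) of y with (x + x)
  => ( x * z ) == 17
stmt 2: y := x * 1  -- replace 0 occurrence(s) of y with (x * 1)
  => ( x * z ) == 17
stmt 1: z := z + x  -- replace 1 occurrence(s) of z with (z + x)
  => ( x * ( z + x ) ) == 17

Answer: ( x * ( z + x ) ) == 17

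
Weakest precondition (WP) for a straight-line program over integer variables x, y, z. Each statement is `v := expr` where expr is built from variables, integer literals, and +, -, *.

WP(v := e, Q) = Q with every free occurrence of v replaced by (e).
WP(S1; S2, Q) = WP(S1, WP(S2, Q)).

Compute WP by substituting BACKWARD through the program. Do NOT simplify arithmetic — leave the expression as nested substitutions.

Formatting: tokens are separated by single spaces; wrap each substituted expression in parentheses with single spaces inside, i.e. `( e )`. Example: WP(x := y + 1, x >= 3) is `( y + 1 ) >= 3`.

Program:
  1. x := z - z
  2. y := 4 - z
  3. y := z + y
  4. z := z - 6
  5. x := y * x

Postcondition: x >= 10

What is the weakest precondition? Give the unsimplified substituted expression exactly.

Answer: ( ( z + ( 4 - z ) ) * ( z - z ) ) >= 10

Derivation:
post: x >= 10
stmt 5: x := y * x  -- replace 1 occurrence(s) of x with (y * x)
  => ( y * x ) >= 10
stmt 4: z := z - 6  -- replace 0 occurrence(s) of z with (z - 6)
  => ( y * x ) >= 10
stmt 3: y := z + y  -- replace 1 occurrence(s) of y with (z + y)
  => ( ( z + y ) * x ) >= 10
stmt 2: y := 4 - z  -- replace 1 occurrence(s) of y with (4 - z)
  => ( ( z + ( 4 - z ) ) * x ) >= 10
stmt 1: x := z - z  -- replace 1 occurrence(s) of x with (z - z)
  => ( ( z + ( 4 - z ) ) * ( z - z ) ) >= 10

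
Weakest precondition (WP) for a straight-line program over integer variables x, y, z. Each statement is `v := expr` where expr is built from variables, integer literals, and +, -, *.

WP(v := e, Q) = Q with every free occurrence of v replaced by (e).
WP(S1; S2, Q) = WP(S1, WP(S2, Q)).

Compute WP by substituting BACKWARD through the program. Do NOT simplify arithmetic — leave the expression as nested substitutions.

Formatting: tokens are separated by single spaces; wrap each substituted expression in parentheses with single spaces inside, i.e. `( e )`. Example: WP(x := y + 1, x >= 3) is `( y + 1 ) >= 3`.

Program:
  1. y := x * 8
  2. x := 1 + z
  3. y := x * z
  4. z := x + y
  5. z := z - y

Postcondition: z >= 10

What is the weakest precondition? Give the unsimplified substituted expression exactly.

Answer: ( ( ( 1 + z ) + ( ( 1 + z ) * z ) ) - ( ( 1 + z ) * z ) ) >= 10

Derivation:
post: z >= 10
stmt 5: z := z - y  -- replace 1 occurrence(s) of z with (z - y)
  => ( z - y ) >= 10
stmt 4: z := x + y  -- replace 1 occurrence(s) of z with (x + y)
  => ( ( x + y ) - y ) >= 10
stmt 3: y := x * z  -- replace 2 occurrence(s) of y with (x * z)
  => ( ( x + ( x * z ) ) - ( x * z ) ) >= 10
stmt 2: x := 1 + z  -- replace 3 occurrence(s) of x with (1 + z)
  => ( ( ( 1 + z ) + ( ( 1 + z ) * z ) ) - ( ( 1 + z ) * z ) ) >= 10
stmt 1: y := x * 8  -- replace 0 occurrence(s) of y with (x * 8)
  => ( ( ( 1 + z ) + ( ( 1 + z ) * z ) ) - ( ( 1 + z ) * z ) ) >= 10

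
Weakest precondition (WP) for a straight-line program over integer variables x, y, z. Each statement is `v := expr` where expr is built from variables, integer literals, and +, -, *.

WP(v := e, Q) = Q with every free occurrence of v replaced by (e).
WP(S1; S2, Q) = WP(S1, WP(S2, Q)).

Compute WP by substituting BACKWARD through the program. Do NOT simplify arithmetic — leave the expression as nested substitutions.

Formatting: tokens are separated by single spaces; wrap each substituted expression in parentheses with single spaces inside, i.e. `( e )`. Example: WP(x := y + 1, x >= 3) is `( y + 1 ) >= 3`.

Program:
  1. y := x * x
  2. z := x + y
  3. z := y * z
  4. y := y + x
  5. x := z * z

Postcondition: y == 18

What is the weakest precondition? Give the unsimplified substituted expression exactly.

post: y == 18
stmt 5: x := z * z  -- replace 0 occurrence(s) of x with (z * z)
  => y == 18
stmt 4: y := y + x  -- replace 1 occurrence(s) of y with (y + x)
  => ( y + x ) == 18
stmt 3: z := y * z  -- replace 0 occurrence(s) of z with (y * z)
  => ( y + x ) == 18
stmt 2: z := x + y  -- replace 0 occurrence(s) of z with (x + y)
  => ( y + x ) == 18
stmt 1: y := x * x  -- replace 1 occurrence(s) of y with (x * x)
  => ( ( x * x ) + x ) == 18

Answer: ( ( x * x ) + x ) == 18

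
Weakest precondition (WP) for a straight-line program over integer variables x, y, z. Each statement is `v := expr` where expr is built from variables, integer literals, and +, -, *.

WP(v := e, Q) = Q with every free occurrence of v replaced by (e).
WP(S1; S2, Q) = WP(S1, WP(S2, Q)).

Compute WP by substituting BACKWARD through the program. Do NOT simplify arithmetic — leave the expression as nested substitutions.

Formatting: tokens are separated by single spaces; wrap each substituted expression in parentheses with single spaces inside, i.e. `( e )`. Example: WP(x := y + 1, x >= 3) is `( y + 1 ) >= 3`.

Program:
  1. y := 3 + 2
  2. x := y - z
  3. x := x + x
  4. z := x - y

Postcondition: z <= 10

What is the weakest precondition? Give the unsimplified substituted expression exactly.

Answer: ( ( ( ( 3 + 2 ) - z ) + ( ( 3 + 2 ) - z ) ) - ( 3 + 2 ) ) <= 10

Derivation:
post: z <= 10
stmt 4: z := x - y  -- replace 1 occurrence(s) of z with (x - y)
  => ( x - y ) <= 10
stmt 3: x := x + x  -- replace 1 occurrence(s) of x with (x + x)
  => ( ( x + x ) - y ) <= 10
stmt 2: x := y - z  -- replace 2 occurrence(s) of x with (y - z)
  => ( ( ( y - z ) + ( y - z ) ) - y ) <= 10
stmt 1: y := 3 + 2  -- replace 3 occurrence(s) of y with (3 + 2)
  => ( ( ( ( 3 + 2 ) - z ) + ( ( 3 + 2 ) - z ) ) - ( 3 + 2 ) ) <= 10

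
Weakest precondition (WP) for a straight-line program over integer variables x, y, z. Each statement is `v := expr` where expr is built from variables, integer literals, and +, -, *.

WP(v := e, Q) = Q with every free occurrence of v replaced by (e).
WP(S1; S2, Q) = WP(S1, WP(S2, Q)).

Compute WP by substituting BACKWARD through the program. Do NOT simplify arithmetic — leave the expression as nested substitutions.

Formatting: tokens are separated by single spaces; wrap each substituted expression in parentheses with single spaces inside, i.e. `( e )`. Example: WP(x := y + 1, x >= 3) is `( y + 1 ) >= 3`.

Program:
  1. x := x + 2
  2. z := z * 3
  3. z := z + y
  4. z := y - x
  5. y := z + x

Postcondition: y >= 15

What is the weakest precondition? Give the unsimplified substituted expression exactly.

post: y >= 15
stmt 5: y := z + x  -- replace 1 occurrence(s) of y with (z + x)
  => ( z + x ) >= 15
stmt 4: z := y - x  -- replace 1 occurrence(s) of z with (y - x)
  => ( ( y - x ) + x ) >= 15
stmt 3: z := z + y  -- replace 0 occurrence(s) of z with (z + y)
  => ( ( y - x ) + x ) >= 15
stmt 2: z := z * 3  -- replace 0 occurrence(s) of z with (z * 3)
  => ( ( y - x ) + x ) >= 15
stmt 1: x := x + 2  -- replace 2 occurrence(s) of x with (x + 2)
  => ( ( y - ( x + 2 ) ) + ( x + 2 ) ) >= 15

Answer: ( ( y - ( x + 2 ) ) + ( x + 2 ) ) >= 15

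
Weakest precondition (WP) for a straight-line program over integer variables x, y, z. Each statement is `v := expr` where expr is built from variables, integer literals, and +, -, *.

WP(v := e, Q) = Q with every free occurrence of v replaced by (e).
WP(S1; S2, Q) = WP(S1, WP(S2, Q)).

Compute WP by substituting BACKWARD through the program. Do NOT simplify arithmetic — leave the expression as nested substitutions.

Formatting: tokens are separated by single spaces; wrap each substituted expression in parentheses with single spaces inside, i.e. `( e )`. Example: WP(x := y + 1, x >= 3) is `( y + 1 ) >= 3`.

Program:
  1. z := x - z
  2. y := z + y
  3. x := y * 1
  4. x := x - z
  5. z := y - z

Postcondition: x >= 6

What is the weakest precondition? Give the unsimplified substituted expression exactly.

post: x >= 6
stmt 5: z := y - z  -- replace 0 occurrence(s) of z with (y - z)
  => x >= 6
stmt 4: x := x - z  -- replace 1 occurrence(s) of x with (x - z)
  => ( x - z ) >= 6
stmt 3: x := y * 1  -- replace 1 occurrence(s) of x with (y * 1)
  => ( ( y * 1 ) - z ) >= 6
stmt 2: y := z + y  -- replace 1 occurrence(s) of y with (z + y)
  => ( ( ( z + y ) * 1 ) - z ) >= 6
stmt 1: z := x - z  -- replace 2 occurrence(s) of z with (x - z)
  => ( ( ( ( x - z ) + y ) * 1 ) - ( x - z ) ) >= 6

Answer: ( ( ( ( x - z ) + y ) * 1 ) - ( x - z ) ) >= 6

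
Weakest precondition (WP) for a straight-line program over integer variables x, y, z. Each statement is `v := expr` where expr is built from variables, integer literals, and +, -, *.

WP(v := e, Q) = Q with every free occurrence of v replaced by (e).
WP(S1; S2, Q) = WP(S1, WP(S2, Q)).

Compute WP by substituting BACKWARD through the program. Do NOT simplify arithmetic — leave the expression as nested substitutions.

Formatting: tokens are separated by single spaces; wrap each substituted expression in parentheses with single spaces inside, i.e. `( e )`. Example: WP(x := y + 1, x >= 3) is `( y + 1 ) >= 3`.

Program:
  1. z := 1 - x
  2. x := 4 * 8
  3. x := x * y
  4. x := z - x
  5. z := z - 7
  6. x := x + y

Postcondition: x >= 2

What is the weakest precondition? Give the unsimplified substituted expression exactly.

Answer: ( ( ( 1 - x ) - ( ( 4 * 8 ) * y ) ) + y ) >= 2

Derivation:
post: x >= 2
stmt 6: x := x + y  -- replace 1 occurrence(s) of x with (x + y)
  => ( x + y ) >= 2
stmt 5: z := z - 7  -- replace 0 occurrence(s) of z with (z - 7)
  => ( x + y ) >= 2
stmt 4: x := z - x  -- replace 1 occurrence(s) of x with (z - x)
  => ( ( z - x ) + y ) >= 2
stmt 3: x := x * y  -- replace 1 occurrence(s) of x with (x * y)
  => ( ( z - ( x * y ) ) + y ) >= 2
stmt 2: x := 4 * 8  -- replace 1 occurrence(s) of x with (4 * 8)
  => ( ( z - ( ( 4 * 8 ) * y ) ) + y ) >= 2
stmt 1: z := 1 - x  -- replace 1 occurrence(s) of z with (1 - x)
  => ( ( ( 1 - x ) - ( ( 4 * 8 ) * y ) ) + y ) >= 2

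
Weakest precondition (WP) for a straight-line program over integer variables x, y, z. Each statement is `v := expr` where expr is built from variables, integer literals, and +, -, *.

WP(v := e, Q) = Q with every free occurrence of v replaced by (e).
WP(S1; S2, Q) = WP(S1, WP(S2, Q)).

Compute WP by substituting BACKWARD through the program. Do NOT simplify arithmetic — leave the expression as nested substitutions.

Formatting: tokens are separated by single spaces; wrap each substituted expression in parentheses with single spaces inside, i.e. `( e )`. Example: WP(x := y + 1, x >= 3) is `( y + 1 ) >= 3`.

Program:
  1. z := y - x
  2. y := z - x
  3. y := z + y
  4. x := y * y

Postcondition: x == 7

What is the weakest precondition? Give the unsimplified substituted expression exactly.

post: x == 7
stmt 4: x := y * y  -- replace 1 occurrence(s) of x with (y * y)
  => ( y * y ) == 7
stmt 3: y := z + y  -- replace 2 occurrence(s) of y with (z + y)
  => ( ( z + y ) * ( z + y ) ) == 7
stmt 2: y := z - x  -- replace 2 occurrence(s) of y with (z - x)
  => ( ( z + ( z - x ) ) * ( z + ( z - x ) ) ) == 7
stmt 1: z := y - x  -- replace 4 occurrence(s) of z with (y - x)
  => ( ( ( y - x ) + ( ( y - x ) - x ) ) * ( ( y - x ) + ( ( y - x ) - x ) ) ) == 7

Answer: ( ( ( y - x ) + ( ( y - x ) - x ) ) * ( ( y - x ) + ( ( y - x ) - x ) ) ) == 7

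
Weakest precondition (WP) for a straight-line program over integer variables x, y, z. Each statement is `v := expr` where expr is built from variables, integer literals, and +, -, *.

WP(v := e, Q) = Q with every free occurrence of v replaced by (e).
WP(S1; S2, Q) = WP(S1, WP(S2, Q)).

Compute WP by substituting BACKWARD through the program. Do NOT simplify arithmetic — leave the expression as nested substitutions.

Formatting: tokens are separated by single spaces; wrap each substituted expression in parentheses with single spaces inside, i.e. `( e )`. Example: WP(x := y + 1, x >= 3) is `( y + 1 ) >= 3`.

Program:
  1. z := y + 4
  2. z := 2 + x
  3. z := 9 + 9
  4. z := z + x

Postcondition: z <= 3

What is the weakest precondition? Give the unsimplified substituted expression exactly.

Answer: ( ( 9 + 9 ) + x ) <= 3

Derivation:
post: z <= 3
stmt 4: z := z + x  -- replace 1 occurrence(s) of z with (z + x)
  => ( z + x ) <= 3
stmt 3: z := 9 + 9  -- replace 1 occurrence(s) of z with (9 + 9)
  => ( ( 9 + 9 ) + x ) <= 3
stmt 2: z := 2 + x  -- replace 0 occurrence(s) of z with (2 + x)
  => ( ( 9 + 9 ) + x ) <= 3
stmt 1: z := y + 4  -- replace 0 occurrence(s) of z with (y + 4)
  => ( ( 9 + 9 ) + x ) <= 3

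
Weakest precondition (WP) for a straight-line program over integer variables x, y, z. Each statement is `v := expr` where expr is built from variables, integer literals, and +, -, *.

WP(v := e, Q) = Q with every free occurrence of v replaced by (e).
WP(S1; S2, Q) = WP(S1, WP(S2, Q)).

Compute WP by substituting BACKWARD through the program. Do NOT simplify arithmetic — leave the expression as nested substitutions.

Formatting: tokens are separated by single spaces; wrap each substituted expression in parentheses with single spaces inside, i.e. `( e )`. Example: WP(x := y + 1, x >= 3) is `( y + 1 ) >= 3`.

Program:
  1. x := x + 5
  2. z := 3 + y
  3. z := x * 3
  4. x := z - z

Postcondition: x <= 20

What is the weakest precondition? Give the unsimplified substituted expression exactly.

Answer: ( ( ( x + 5 ) * 3 ) - ( ( x + 5 ) * 3 ) ) <= 20

Derivation:
post: x <= 20
stmt 4: x := z - z  -- replace 1 occurrence(s) of x with (z - z)
  => ( z - z ) <= 20
stmt 3: z := x * 3  -- replace 2 occurrence(s) of z with (x * 3)
  => ( ( x * 3 ) - ( x * 3 ) ) <= 20
stmt 2: z := 3 + y  -- replace 0 occurrence(s) of z with (3 + y)
  => ( ( x * 3 ) - ( x * 3 ) ) <= 20
stmt 1: x := x + 5  -- replace 2 occurrence(s) of x with (x + 5)
  => ( ( ( x + 5 ) * 3 ) - ( ( x + 5 ) * 3 ) ) <= 20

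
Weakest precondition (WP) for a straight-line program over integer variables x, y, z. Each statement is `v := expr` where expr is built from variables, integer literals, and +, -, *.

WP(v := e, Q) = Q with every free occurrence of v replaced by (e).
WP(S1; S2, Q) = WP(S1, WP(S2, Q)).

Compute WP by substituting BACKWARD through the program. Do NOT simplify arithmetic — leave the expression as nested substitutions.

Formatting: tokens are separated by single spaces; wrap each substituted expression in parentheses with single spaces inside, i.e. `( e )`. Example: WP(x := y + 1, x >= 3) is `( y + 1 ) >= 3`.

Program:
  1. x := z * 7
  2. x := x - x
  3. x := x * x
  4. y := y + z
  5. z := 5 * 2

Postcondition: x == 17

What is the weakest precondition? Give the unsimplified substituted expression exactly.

Answer: ( ( ( z * 7 ) - ( z * 7 ) ) * ( ( z * 7 ) - ( z * 7 ) ) ) == 17

Derivation:
post: x == 17
stmt 5: z := 5 * 2  -- replace 0 occurrence(s) of z with (5 * 2)
  => x == 17
stmt 4: y := y + z  -- replace 0 occurrence(s) of y with (y + z)
  => x == 17
stmt 3: x := x * x  -- replace 1 occurrence(s) of x with (x * x)
  => ( x * x ) == 17
stmt 2: x := x - x  -- replace 2 occurrence(s) of x with (x - x)
  => ( ( x - x ) * ( x - x ) ) == 17
stmt 1: x := z * 7  -- replace 4 occurrence(s) of x with (z * 7)
  => ( ( ( z * 7 ) - ( z * 7 ) ) * ( ( z * 7 ) - ( z * 7 ) ) ) == 17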